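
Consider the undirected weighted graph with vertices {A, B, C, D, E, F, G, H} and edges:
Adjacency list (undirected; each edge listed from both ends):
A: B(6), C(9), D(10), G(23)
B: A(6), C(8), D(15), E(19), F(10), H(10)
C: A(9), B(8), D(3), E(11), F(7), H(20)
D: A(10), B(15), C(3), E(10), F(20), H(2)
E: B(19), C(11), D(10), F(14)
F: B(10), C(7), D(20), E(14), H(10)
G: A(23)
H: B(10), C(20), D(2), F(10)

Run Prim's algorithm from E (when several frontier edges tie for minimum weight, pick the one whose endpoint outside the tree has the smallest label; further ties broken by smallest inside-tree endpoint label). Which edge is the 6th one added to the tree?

Prim's algorithm from E:
Step 1: cheapest edge leaving the tree is D-E (10); add D.
Step 2: cheapest edge leaving the tree is D-H (2); add H.
Step 3: cheapest edge leaving the tree is C-D (3); add C.
Step 4: cheapest edge leaving the tree is C-F (7); add F.
Step 5: cheapest edge leaving the tree is B-C (8); add B.
Step 6: cheapest edge leaving the tree is A-B (6); add A.
Step 7: cheapest edge leaving the tree is A-G (23); add G.
The 6th edge added is A-B.

A-B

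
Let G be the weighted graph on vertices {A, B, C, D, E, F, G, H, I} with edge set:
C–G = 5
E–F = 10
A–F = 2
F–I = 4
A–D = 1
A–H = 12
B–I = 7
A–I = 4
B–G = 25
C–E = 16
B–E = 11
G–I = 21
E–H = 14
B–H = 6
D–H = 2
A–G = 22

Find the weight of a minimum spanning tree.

46

Kruskal's algorithm — process edges by increasing weight (ties by edge label):
A–D (1): add — endpoints in different components.
A–F (2): add — endpoints in different components.
D–H (2): add — endpoints in different components.
A–I (4): add — endpoints in different components.
F–I (4): skip — F and I already connected.
C–G (5): add — endpoints in different components.
B–H (6): add — endpoints in different components.
B–I (7): skip — B and I already connected.
E–F (10): add — endpoints in different components.
B–E (11): skip — B and E already connected.
A–H (12): skip — A and H already connected.
E–H (14): skip — E and H already connected.
C–E (16): add — endpoints in different components.
MST edges: A–D, A–F, D–H, A–I, C–G, B–H, E–F, C–E; total weight 1+2+2+4+5+6+10+16 = 46.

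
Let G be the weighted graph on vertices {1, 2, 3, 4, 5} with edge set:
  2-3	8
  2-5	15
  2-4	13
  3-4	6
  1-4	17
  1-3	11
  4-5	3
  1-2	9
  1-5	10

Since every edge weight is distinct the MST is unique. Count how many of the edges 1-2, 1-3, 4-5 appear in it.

2

Sort edges by weight, then run Kruskal:
4-5 (3): add — endpoints in different components.
3-4 (6): add — endpoints in different components.
2-3 (8): add — endpoints in different components.
1-2 (9): add — endpoints in different components.
MST edge set: {4-5, 3-4, 2-3, 1-2}.
Of the listed edges, {1-2, 4-5} are in the MST → 2.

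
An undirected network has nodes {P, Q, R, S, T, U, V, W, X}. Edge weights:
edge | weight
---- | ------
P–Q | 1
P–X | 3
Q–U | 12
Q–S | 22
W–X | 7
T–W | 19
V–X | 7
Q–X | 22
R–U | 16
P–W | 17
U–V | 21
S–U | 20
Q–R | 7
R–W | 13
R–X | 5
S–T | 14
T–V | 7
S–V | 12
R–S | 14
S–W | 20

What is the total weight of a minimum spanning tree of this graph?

54

Kruskal's algorithm — process edges by increasing weight (ties by edge label):
P–Q (1): add — endpoints in different components.
P–X (3): add — endpoints in different components.
R–X (5): add — endpoints in different components.
Q–R (7): skip — Q and R already connected.
T–V (7): add — endpoints in different components.
V–X (7): add — endpoints in different components.
W–X (7): add — endpoints in different components.
Q–U (12): add — endpoints in different components.
S–V (12): add — endpoints in different components.
MST edges: P–Q, P–X, R–X, T–V, V–X, W–X, Q–U, S–V; total weight 1+3+5+7+7+7+12+12 = 54.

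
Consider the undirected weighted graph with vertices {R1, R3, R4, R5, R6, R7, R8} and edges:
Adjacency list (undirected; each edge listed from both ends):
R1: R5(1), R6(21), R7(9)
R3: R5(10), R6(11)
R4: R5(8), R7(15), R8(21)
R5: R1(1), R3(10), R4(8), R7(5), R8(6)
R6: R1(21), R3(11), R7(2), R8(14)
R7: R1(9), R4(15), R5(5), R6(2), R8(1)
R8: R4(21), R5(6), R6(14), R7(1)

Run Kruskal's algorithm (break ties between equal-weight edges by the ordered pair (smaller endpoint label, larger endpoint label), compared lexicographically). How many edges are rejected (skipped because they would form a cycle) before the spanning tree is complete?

2

Kruskal: consider edges lightest-first.
R1-R5 (1): add. Components now {R8} {R7} {R3} {R1,R5} {R6} {R4}
R7-R8 (1): add. Components now {R7,R8} {R3} {R1,R5} {R6} {R4}
R6-R7 (2): add. Components now {R6,R7,R8} {R3} {R1,R5} {R4}
R5-R7 (5): add. Components now {R1,R5,R6,R7,R8} {R3} {R4}
R5-R8 (6): skip — R8 and R5 already connected.
R4-R5 (8): add. Components now {R1,R4,R5,R6,R7,R8} {R3}
R1-R7 (9): skip — R7 and R1 already connected.
R3-R5 (10): add. Components now {R1,R3,R4,R5,R6,R7,R8}
Edges rejected before the tree was complete: 2.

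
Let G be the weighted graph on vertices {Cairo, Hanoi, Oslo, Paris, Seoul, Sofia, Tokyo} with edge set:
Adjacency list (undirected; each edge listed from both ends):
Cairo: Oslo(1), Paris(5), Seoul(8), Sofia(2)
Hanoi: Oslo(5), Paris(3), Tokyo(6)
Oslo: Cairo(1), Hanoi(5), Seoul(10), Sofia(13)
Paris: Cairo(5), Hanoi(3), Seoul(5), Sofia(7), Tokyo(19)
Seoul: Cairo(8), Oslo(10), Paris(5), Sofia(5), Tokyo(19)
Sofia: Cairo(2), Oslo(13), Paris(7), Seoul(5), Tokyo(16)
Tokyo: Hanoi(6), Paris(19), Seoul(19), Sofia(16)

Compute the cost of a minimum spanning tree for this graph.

22

Kruskal: consider edges lightest-first.
Cairo—Oslo (1): add. Components now {Tokyo} {Paris} {Cairo,Oslo} {Seoul} {Sofia} {Hanoi}
Cairo—Sofia (2): add. Components now {Tokyo} {Paris} {Cairo,Oslo,Sofia} {Seoul} {Hanoi}
Hanoi—Paris (3): add. Components now {Tokyo} {Hanoi,Paris} {Cairo,Oslo,Sofia} {Seoul}
Cairo—Paris (5): add. Components now {Tokyo} {Cairo,Hanoi,Oslo,Paris,Sofia} {Seoul}
Hanoi—Oslo (5): skip — Hanoi and Oslo already connected.
Paris—Seoul (5): add. Components now {Tokyo} {Cairo,Hanoi,Oslo,Paris,Seoul,Sofia}
Seoul—Sofia (5): skip — Seoul and Sofia already connected.
Hanoi—Tokyo (6): add. Components now {Cairo,Hanoi,Oslo,Paris,Seoul,Sofia,Tokyo}
MST edges: Cairo—Oslo, Cairo—Sofia, Hanoi—Paris, Cairo—Paris, Paris—Seoul, Hanoi—Tokyo; total weight 1+2+3+5+5+6 = 22.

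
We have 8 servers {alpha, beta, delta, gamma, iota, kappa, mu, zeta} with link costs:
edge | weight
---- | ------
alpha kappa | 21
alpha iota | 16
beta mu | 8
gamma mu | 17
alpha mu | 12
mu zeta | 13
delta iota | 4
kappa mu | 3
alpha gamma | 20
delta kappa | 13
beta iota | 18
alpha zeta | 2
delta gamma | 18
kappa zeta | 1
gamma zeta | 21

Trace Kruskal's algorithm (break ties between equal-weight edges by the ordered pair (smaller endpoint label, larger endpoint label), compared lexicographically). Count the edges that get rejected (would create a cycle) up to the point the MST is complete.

3

Kruskal: consider edges lightest-first.
kappa zeta (1): add — endpoints in different components.
alpha zeta (2): add — endpoints in different components.
kappa mu (3): add — endpoints in different components.
delta iota (4): add — endpoints in different components.
beta mu (8): add — endpoints in different components.
alpha mu (12): skip — mu and alpha already connected.
delta kappa (13): add — endpoints in different components.
mu zeta (13): skip — mu and zeta already connected.
alpha iota (16): skip — iota and alpha already connected.
gamma mu (17): add — endpoints in different components.
Edges rejected before the tree was complete: 3.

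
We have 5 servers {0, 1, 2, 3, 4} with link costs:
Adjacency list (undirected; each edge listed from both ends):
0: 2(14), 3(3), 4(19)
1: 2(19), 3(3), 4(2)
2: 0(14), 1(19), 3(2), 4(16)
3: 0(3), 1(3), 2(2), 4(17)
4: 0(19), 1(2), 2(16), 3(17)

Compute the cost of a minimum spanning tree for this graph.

10

Grow the tree from 4 using Prim:
Step 1: frontier [1–4 2, 2–4 16, 3–4 17, 0–4 19] → take 1–4 (2); add 1.
Step 2: frontier [1–3 3, 1–2 19, 2–4 16, 3–4 17, 0–4 19] → take 1–3 (3); add 3.
Step 3: frontier [1–2 19, 2–3 2, 0–3 3, 2–4 16, 0–4 19] → take 2–3 (2); add 2.
Step 4: frontier [0–2 14, 0–3 3, 0–4 19] → take 0–3 (3); add 0.
MST edges: 1–4, 1–3, 2–3, 0–3; total weight 2+3+2+3 = 10.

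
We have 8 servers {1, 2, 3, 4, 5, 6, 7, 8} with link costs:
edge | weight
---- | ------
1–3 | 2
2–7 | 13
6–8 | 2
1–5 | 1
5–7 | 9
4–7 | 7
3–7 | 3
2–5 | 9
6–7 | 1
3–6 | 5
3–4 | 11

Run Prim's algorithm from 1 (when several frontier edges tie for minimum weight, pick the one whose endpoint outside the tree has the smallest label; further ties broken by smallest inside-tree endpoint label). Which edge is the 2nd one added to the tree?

1-3

Grow the tree from 1 using Prim:
Step 1: cheapest edge leaving the tree is 1–5 (1); add 5.
Step 2: cheapest edge leaving the tree is 1–3 (2); add 3.
Step 3: cheapest edge leaving the tree is 3–7 (3); add 7.
Step 4: cheapest edge leaving the tree is 6–7 (1); add 6.
Step 5: cheapest edge leaving the tree is 6–8 (2); add 8.
Step 6: cheapest edge leaving the tree is 4–7 (7); add 4.
Step 7: cheapest edge leaving the tree is 2–5 (9); add 2.
The 2nd edge added is 1–3.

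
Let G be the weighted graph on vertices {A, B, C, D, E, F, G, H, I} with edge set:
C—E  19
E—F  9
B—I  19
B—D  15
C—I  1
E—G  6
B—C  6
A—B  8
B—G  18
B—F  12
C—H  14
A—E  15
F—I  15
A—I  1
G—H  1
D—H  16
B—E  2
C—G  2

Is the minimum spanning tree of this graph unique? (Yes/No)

Kruskal: consider edges lightest-first.
A—I (1): add — endpoints in different components.
C—I (1): add — endpoints in different components.
G—H (1): add — endpoints in different components.
B—E (2): add — endpoints in different components.
C—G (2): add — endpoints in different components.
B—C (6): add — endpoints in different components.
E—G (6): skip — E and G already connected.
A—B (8): skip — A and B already connected.
E—F (9): add — endpoints in different components.
B—F (12): skip — B and F already connected.
C—H (14): skip — C and H already connected.
A—E (15): skip — A and E already connected.
B—D (15): add — endpoints in different components.
Non-tree edge E—G has weight 6, equal to the heaviest edge on its tree cycle — swapping gives another MST of the same weight. Not unique.

No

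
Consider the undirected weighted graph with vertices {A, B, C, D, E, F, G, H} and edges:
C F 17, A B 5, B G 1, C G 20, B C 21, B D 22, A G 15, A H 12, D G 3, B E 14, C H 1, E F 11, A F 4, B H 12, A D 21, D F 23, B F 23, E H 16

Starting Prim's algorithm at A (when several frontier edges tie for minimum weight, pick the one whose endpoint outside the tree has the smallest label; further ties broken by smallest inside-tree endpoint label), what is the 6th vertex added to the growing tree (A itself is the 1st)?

Grow the tree from A using Prim:
Step 1: cheapest edge leaving the tree is A F (4); add F.
Step 2: cheapest edge leaving the tree is A B (5); add B.
Step 3: cheapest edge leaving the tree is B G (1); add G.
Step 4: cheapest edge leaving the tree is D G (3); add D.
Step 5: cheapest edge leaving the tree is E F (11); add E.
Step 6: cheapest edge leaving the tree is A H (12); add H.
Step 7: cheapest edge leaving the tree is C H (1); add C.
Vertex order: A, F, B, G, D, E, H, C. The 6th vertex is E.

E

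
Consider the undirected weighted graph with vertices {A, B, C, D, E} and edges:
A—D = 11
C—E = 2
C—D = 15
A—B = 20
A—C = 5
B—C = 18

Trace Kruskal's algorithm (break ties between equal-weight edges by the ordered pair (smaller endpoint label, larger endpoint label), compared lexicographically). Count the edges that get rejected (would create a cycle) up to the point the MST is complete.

1

Kruskal: consider edges lightest-first.
C—E (2): add — endpoints in different components.
A—C (5): add — endpoints in different components.
A—D (11): add — endpoints in different components.
C—D (15): skip — C and D already connected.
B—C (18): add — endpoints in different components.
Edges rejected before the tree was complete: 1.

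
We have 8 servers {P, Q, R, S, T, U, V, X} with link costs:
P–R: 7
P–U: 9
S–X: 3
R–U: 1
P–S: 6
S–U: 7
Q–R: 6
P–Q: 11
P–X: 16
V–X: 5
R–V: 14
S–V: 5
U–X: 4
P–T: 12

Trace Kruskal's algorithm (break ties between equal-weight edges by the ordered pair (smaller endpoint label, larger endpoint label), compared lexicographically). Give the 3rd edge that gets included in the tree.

Sort edges by weight, then run Kruskal:
R–U (1): add — endpoints in different components.
S–X (3): add — endpoints in different components.
U–X (4): add — endpoints in different components.
S–V (5): add — endpoints in different components.
V–X (5): skip — X and V already connected.
P–S (6): add — endpoints in different components.
Q–R (6): add — endpoints in different components.
P–R (7): skip — R and P already connected.
S–U (7): skip — U and S already connected.
P–U (9): skip — U and P already connected.
P–Q (11): skip — Q and P already connected.
P–T (12): add — endpoints in different components.
The 3rd edge added is U–X.

U-X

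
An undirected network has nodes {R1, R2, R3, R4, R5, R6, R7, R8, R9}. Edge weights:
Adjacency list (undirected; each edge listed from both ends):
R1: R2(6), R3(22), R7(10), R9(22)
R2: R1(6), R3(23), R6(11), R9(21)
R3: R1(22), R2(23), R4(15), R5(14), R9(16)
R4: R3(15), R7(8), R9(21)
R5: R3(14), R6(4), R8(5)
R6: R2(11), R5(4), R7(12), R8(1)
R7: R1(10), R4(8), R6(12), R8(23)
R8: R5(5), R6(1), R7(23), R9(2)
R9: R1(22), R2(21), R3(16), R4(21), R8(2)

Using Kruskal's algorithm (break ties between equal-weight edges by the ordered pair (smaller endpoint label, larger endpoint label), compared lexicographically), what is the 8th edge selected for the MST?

R3-R5

Kruskal: consider edges lightest-first.
R6-R8 (1): add — endpoints in different components.
R8-R9 (2): add — endpoints in different components.
R5-R6 (4): add — endpoints in different components.
R5-R8 (5): skip — R5 and R8 already connected.
R1-R2 (6): add — endpoints in different components.
R4-R7 (8): add — endpoints in different components.
R1-R7 (10): add — endpoints in different components.
R2-R6 (11): add — endpoints in different components.
R6-R7 (12): skip — R6 and R7 already connected.
R3-R5 (14): add — endpoints in different components.
The 8th edge added is R3-R5.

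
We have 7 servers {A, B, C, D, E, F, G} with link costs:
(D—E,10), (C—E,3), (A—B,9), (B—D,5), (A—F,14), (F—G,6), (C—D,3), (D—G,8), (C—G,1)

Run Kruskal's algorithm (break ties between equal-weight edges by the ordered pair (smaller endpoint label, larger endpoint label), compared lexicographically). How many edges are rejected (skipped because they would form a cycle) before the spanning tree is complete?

Kruskal's algorithm — process edges by increasing weight (ties by edge label):
C—G (1): add — endpoints in different components.
C—D (3): add — endpoints in different components.
C—E (3): add — endpoints in different components.
B—D (5): add — endpoints in different components.
F—G (6): add — endpoints in different components.
D—G (8): skip — D and G already connected.
A—B (9): add — endpoints in different components.
Edges rejected before the tree was complete: 1.

1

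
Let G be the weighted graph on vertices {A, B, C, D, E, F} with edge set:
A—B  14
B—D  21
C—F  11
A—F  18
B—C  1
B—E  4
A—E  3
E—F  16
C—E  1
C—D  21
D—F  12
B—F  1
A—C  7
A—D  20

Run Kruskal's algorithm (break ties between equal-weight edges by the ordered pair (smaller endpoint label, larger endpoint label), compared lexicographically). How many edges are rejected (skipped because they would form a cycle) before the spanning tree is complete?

3

Sort edges by weight, then run Kruskal:
B—C (1): add. Components now {A} {B,C} {D} {E} {F}
B—F (1): add. Components now {A} {B,C,F} {D} {E}
C—E (1): add. Components now {A} {B,C,E,F} {D}
A—E (3): add. Components now {A,B,C,E,F} {D}
B—E (4): skip — B and E already connected.
A—C (7): skip — A and C already connected.
C—F (11): skip — C and F already connected.
D—F (12): add. Components now {A,B,C,D,E,F}
Edges rejected before the tree was complete: 3.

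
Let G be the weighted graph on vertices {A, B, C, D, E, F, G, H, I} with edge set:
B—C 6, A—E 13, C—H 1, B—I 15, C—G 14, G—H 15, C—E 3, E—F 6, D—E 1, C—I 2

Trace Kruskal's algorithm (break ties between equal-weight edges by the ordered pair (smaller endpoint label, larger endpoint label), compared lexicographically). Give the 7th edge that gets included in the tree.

Kruskal: consider edges lightest-first.
C—H (1): add — endpoints in different components.
D—E (1): add — endpoints in different components.
C—I (2): add — endpoints in different components.
C—E (3): add — endpoints in different components.
B—C (6): add — endpoints in different components.
E—F (6): add — endpoints in different components.
A—E (13): add — endpoints in different components.
C—G (14): add — endpoints in different components.
The 7th edge added is A—E.

A-E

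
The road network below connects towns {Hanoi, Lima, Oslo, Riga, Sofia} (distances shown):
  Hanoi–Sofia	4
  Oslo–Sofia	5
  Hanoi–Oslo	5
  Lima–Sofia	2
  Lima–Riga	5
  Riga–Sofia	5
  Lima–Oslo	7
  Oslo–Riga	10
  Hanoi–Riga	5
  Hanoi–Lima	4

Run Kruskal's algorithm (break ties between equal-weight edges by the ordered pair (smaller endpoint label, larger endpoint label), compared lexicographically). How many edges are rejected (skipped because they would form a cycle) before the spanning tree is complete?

1

Sort edges by weight, then run Kruskal:
Lima–Sofia (2): add — endpoints in different components.
Hanoi–Lima (4): add — endpoints in different components.
Hanoi–Sofia (4): skip — Hanoi and Sofia already connected.
Hanoi–Oslo (5): add — endpoints in different components.
Hanoi–Riga (5): add — endpoints in different components.
Edges rejected before the tree was complete: 1.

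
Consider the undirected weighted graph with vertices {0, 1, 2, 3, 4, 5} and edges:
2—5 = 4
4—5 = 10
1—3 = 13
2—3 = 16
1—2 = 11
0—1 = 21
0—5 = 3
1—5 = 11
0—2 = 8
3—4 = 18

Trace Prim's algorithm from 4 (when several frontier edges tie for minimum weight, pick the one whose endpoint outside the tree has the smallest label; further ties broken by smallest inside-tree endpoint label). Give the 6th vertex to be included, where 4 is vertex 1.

Prim, starting at 4.
Step 1: frontier [4—5 10, 3—4 18] → take 4—5 (10); add 5.
Step 2: frontier [3—4 18, 0—5 3, 2—5 4, 1—5 11] → take 0—5 (3); add 0.
Step 3: frontier [0—2 8, 0—1 21, 3—4 18, 2—5 4, 1—5 11] → take 2—5 (4); add 2.
Step 4: frontier [0—1 21, 1—2 11, 2—3 16, 3—4 18, 1—5 11] → take 1—2 (11); add 1.
Step 5: frontier [1—3 13, 2—3 16, 3—4 18] → take 1—3 (13); add 3.
Vertex order: 4, 5, 0, 2, 1, 3. The 6th vertex is 3.

3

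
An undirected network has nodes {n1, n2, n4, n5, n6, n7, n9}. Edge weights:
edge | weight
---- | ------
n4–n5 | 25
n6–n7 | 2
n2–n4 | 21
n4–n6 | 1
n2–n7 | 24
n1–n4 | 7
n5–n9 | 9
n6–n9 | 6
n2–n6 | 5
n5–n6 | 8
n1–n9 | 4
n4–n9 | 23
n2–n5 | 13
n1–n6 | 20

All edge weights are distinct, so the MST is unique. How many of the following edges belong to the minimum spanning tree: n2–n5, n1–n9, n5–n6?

2

Kruskal's algorithm — process edges by increasing weight (ties by edge label):
n4–n6 (1): add. Components now {n5} {n7} {n2} {n4,n6} {n1} {n9}
n6–n7 (2): add. Components now {n5} {n4,n6,n7} {n2} {n1} {n9}
n1–n9 (4): add. Components now {n5} {n4,n6,n7} {n2} {n1,n9}
n2–n6 (5): add. Components now {n5} {n2,n4,n6,n7} {n1,n9}
n6–n9 (6): add. Components now {n5} {n1,n2,n4,n6,n7,n9}
n1–n4 (7): skip — n4 and n1 already connected.
n5–n6 (8): add. Components now {n1,n2,n4,n5,n6,n7,n9}
MST edge set: {n4–n6, n6–n7, n1–n9, n2–n6, n6–n9, n5–n6}.
Of the listed edges, {n1–n9, n5–n6} are in the MST → 2.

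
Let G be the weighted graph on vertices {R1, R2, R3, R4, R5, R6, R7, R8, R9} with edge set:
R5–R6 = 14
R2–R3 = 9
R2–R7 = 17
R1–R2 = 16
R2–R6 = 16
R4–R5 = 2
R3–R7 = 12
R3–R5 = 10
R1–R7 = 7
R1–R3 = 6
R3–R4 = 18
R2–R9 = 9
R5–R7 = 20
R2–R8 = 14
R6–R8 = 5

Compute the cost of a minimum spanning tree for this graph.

Prim, starting at R1.
Step 1: cheapest edge leaving the tree is R1–R3 (6); add R3.
Step 2: cheapest edge leaving the tree is R1–R7 (7); add R7.
Step 3: cheapest edge leaving the tree is R2–R3 (9); add R2.
Step 4: cheapest edge leaving the tree is R2–R9 (9); add R9.
Step 5: cheapest edge leaving the tree is R3–R5 (10); add R5.
Step 6: cheapest edge leaving the tree is R4–R5 (2); add R4.
Step 7: cheapest edge leaving the tree is R5–R6 (14); add R6.
Step 8: cheapest edge leaving the tree is R6–R8 (5); add R8.
MST edges: R1–R3, R1–R7, R2–R3, R2–R9, R3–R5, R4–R5, R5–R6, R6–R8; total weight 6+7+9+9+10+2+14+5 = 62.

62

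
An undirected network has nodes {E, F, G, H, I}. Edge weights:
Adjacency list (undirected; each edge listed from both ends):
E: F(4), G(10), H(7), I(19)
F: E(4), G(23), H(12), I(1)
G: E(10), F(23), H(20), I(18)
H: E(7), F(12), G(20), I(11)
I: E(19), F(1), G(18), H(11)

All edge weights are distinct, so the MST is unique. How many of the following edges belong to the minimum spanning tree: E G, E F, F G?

2

Kruskal: consider edges lightest-first.
F I (1): add — endpoints in different components.
E F (4): add — endpoints in different components.
E H (7): add — endpoints in different components.
E G (10): add — endpoints in different components.
MST edge set: {F I, E F, E H, E G}.
Of the listed edges, {E G, E F} are in the MST → 2.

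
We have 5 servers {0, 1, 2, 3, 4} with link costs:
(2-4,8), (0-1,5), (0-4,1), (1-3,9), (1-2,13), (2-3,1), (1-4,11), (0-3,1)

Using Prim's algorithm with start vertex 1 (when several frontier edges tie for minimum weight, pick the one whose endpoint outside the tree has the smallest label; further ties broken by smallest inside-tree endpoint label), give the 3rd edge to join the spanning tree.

2-3

Prim, starting at 1.
Step 1: cheapest edge leaving the tree is 0-1 (5); add 0.
Step 2: cheapest edge leaving the tree is 0-3 (1); add 3.
Step 3: cheapest edge leaving the tree is 2-3 (1); add 2.
Step 4: cheapest edge leaving the tree is 0-4 (1); add 4.
The 3rd edge added is 2-3.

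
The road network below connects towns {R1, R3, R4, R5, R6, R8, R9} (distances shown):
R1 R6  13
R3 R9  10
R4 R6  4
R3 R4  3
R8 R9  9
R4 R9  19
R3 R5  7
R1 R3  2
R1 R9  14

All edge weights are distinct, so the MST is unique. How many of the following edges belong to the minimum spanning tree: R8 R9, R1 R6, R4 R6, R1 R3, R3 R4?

4

Kruskal: consider edges lightest-first.
R1 R3 (2): add. Components now {R5} {R4} {R9} {R1,R3} {R6} {R8}
R3 R4 (3): add. Components now {R5} {R1,R3,R4} {R9} {R6} {R8}
R4 R6 (4): add. Components now {R5} {R1,R3,R4,R6} {R9} {R8}
R3 R5 (7): add. Components now {R1,R3,R4,R5,R6} {R9} {R8}
R8 R9 (9): add. Components now {R1,R3,R4,R5,R6} {R8,R9}
R3 R9 (10): add. Components now {R1,R3,R4,R5,R6,R8,R9}
MST edge set: {R1 R3, R3 R4, R4 R6, R3 R5, R8 R9, R3 R9}.
Of the listed edges, {R8 R9, R4 R6, R1 R3, R3 R4} are in the MST → 4.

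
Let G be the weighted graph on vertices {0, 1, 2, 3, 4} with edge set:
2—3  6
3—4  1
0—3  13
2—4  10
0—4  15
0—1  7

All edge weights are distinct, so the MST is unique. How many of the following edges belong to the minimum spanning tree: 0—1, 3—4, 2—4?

Kruskal: consider edges lightest-first.
3—4 (1): add — endpoints in different components.
2—3 (6): add — endpoints in different components.
0—1 (7): add — endpoints in different components.
2—4 (10): skip — 2 and 4 already connected.
0—3 (13): add — endpoints in different components.
MST edge set: {3—4, 2—3, 0—1, 0—3}.
Of the listed edges, {0—1, 3—4} are in the MST → 2.

2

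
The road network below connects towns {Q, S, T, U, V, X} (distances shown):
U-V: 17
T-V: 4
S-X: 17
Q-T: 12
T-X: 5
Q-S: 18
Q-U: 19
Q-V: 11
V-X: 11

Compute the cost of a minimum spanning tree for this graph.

54

Grow the tree from X using Prim:
Step 1: cheapest edge leaving the tree is T-X (5); add T.
Step 2: cheapest edge leaving the tree is T-V (4); add V.
Step 3: cheapest edge leaving the tree is Q-V (11); add Q.
Step 4: cheapest edge leaving the tree is S-X (17); add S.
Step 5: cheapest edge leaving the tree is U-V (17); add U.
MST edges: T-X, T-V, Q-V, S-X, U-V; total weight 5+4+11+17+17 = 54.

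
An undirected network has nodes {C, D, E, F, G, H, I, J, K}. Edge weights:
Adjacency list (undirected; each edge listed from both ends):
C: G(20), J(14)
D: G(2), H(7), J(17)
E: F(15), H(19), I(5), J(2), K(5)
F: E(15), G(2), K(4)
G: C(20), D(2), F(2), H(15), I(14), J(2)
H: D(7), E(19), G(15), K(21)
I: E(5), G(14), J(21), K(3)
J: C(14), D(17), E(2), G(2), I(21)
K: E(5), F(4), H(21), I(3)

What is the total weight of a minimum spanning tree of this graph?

Sort edges by weight, then run Kruskal:
D-G (2): add — endpoints in different components.
E-J (2): add — endpoints in different components.
F-G (2): add — endpoints in different components.
G-J (2): add — endpoints in different components.
I-K (3): add — endpoints in different components.
F-K (4): add — endpoints in different components.
E-I (5): skip — E and I already connected.
E-K (5): skip — E and K already connected.
D-H (7): add — endpoints in different components.
C-J (14): add — endpoints in different components.
MST edges: D-G, E-J, F-G, G-J, I-K, F-K, D-H, C-J; total weight 2+2+2+2+3+4+7+14 = 36.

36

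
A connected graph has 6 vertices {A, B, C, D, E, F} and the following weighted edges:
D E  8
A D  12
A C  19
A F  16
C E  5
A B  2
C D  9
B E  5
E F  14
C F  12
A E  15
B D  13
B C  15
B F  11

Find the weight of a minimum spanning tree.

31

Prim's algorithm from A:
Step 1: cheapest edge leaving the tree is A B (2); add B.
Step 2: cheapest edge leaving the tree is B E (5); add E.
Step 3: cheapest edge leaving the tree is C E (5); add C.
Step 4: cheapest edge leaving the tree is D E (8); add D.
Step 5: cheapest edge leaving the tree is B F (11); add F.
MST edges: A B, B E, C E, D E, B F; total weight 2+5+5+8+11 = 31.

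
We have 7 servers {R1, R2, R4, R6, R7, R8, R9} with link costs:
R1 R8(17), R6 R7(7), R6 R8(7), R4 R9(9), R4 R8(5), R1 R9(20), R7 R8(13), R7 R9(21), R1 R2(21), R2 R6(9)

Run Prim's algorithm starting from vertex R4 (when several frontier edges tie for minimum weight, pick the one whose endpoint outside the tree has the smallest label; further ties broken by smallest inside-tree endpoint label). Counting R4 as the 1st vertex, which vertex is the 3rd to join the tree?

Prim, starting at R4.
Step 1: frontier [R4 R8 5, R4 R9 9] → take R4 R8 (5); add R8.
Step 2: frontier [R4 R9 9, R6 R8 7, R7 R8 13, R1 R8 17] → take R6 R8 (7); add R6.
Step 3: frontier [R4 R9 9, R6 R7 7, R2 R6 9, R7 R8 13, R1 R8 17] → take R6 R7 (7); add R7.
Step 4: frontier [R4 R9 9, R2 R6 9, R7 R9 21, R1 R8 17] → take R2 R6 (9); add R2.
Step 5: frontier [R1 R2 21, R4 R9 9, R7 R9 21, R1 R8 17] → take R4 R9 (9); add R9.
Step 6: frontier [R1 R2 21, R1 R8 17, R1 R9 20] → take R1 R8 (17); add R1.
Vertex order: R4, R8, R6, R7, R2, R9, R1. The 3rd vertex is R6.

R6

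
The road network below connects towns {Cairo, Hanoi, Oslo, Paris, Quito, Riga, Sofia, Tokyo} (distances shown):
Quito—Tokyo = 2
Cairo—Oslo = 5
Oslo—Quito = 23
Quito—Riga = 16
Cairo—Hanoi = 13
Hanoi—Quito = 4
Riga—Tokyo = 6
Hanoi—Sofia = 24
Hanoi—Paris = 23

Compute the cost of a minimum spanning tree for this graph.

Kruskal: consider edges lightest-first.
Quito—Tokyo (2): add — endpoints in different components.
Hanoi—Quito (4): add — endpoints in different components.
Cairo—Oslo (5): add — endpoints in different components.
Riga—Tokyo (6): add — endpoints in different components.
Cairo—Hanoi (13): add — endpoints in different components.
Quito—Riga (16): skip — Quito and Riga already connected.
Hanoi—Paris (23): add — endpoints in different components.
Oslo—Quito (23): skip — Quito and Oslo already connected.
Hanoi—Sofia (24): add — endpoints in different components.
MST edges: Quito—Tokyo, Hanoi—Quito, Cairo—Oslo, Riga—Tokyo, Cairo—Hanoi, Hanoi—Paris, Hanoi—Sofia; total weight 2+4+5+6+13+23+24 = 77.

77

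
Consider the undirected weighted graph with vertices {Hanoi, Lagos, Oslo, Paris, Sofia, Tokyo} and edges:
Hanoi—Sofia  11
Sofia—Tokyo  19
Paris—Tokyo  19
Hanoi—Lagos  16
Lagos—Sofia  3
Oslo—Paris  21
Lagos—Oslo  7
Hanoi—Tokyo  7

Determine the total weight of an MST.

47

Kruskal: consider edges lightest-first.
Lagos—Sofia (3): add — endpoints in different components.
Hanoi—Tokyo (7): add — endpoints in different components.
Lagos—Oslo (7): add — endpoints in different components.
Hanoi—Sofia (11): add — endpoints in different components.
Hanoi—Lagos (16): skip — Lagos and Hanoi already connected.
Paris—Tokyo (19): add — endpoints in different components.
MST edges: Lagos—Sofia, Hanoi—Tokyo, Lagos—Oslo, Hanoi—Sofia, Paris—Tokyo; total weight 3+7+7+11+19 = 47.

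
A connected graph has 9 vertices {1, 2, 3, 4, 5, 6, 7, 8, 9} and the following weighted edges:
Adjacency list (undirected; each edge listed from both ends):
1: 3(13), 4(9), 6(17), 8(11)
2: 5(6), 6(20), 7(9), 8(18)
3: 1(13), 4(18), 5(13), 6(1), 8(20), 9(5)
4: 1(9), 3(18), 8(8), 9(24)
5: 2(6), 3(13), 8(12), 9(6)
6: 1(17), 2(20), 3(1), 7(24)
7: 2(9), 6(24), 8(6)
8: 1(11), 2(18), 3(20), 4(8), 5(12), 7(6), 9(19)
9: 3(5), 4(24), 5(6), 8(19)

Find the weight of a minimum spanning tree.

50

Kruskal: consider edges lightest-first.
3–6 (1): add — endpoints in different components.
3–9 (5): add — endpoints in different components.
2–5 (6): add — endpoints in different components.
5–9 (6): add — endpoints in different components.
7–8 (6): add — endpoints in different components.
4–8 (8): add — endpoints in different components.
1–4 (9): add — endpoints in different components.
2–7 (9): add — endpoints in different components.
MST edges: 3–6, 3–9, 2–5, 5–9, 7–8, 4–8, 1–4, 2–7; total weight 1+5+6+6+6+8+9+9 = 50.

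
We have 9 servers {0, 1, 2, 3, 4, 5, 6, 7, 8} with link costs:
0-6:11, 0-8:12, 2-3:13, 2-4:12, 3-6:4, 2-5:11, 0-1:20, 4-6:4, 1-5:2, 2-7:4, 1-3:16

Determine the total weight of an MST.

60

Kruskal's algorithm — process edges by increasing weight (ties by edge label):
1-5 (2): add — endpoints in different components.
2-7 (4): add — endpoints in different components.
3-6 (4): add — endpoints in different components.
4-6 (4): add — endpoints in different components.
0-6 (11): add — endpoints in different components.
2-5 (11): add — endpoints in different components.
0-8 (12): add — endpoints in different components.
2-4 (12): add — endpoints in different components.
MST edges: 1-5, 2-7, 3-6, 4-6, 0-6, 2-5, 0-8, 2-4; total weight 2+4+4+4+11+11+12+12 = 60.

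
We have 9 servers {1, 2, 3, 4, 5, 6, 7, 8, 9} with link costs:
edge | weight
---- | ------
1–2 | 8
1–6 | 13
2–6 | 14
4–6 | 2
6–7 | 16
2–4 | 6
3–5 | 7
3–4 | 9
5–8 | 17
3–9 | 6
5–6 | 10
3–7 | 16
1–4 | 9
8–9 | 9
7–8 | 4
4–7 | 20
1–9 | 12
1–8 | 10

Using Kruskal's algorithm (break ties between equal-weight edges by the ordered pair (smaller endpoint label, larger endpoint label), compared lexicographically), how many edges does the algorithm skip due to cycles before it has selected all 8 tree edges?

1

Kruskal's algorithm — process edges by increasing weight (ties by edge label):
4–6 (2): add — endpoints in different components.
7–8 (4): add — endpoints in different components.
2–4 (6): add — endpoints in different components.
3–9 (6): add — endpoints in different components.
3–5 (7): add — endpoints in different components.
1–2 (8): add — endpoints in different components.
1–4 (9): skip — 1 and 4 already connected.
3–4 (9): add — endpoints in different components.
8–9 (9): add — endpoints in different components.
Edges rejected before the tree was complete: 1.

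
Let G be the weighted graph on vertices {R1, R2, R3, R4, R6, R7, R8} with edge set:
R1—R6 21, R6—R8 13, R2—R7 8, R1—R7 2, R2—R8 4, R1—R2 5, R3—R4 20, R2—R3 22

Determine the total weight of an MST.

66

Prim's algorithm from R6:
Step 1: frontier [R6—R8 13, R1—R6 21] → take R6—R8 (13); add R8.
Step 2: frontier [R1—R6 21, R2—R8 4] → take R2—R8 (4); add R2.
Step 3: frontier [R1—R2 5, R2—R7 8, R2—R3 22, R1—R6 21] → take R1—R2 (5); add R1.
Step 4: frontier [R1—R7 2, R2—R7 8, R2—R3 22] → take R1—R7 (2); add R7.
Step 5: frontier [R2—R3 22] → take R2—R3 (22); add R3.
Step 6: frontier [R3—R4 20] → take R3—R4 (20); add R4.
MST edges: R6—R8, R2—R8, R1—R2, R1—R7, R2—R3, R3—R4; total weight 13+4+5+2+22+20 = 66.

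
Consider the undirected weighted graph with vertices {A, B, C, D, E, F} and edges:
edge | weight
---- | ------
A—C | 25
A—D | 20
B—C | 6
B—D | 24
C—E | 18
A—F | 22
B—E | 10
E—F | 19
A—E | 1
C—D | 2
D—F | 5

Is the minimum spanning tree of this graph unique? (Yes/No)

Sort edges by weight, then run Kruskal:
A—E (1): add — endpoints in different components.
C—D (2): add — endpoints in different components.
D—F (5): add — endpoints in different components.
B—C (6): add — endpoints in different components.
B—E (10): add — endpoints in different components.
Every non-tree edge has weight strictly greater than the heaviest edge on the tree path between its endpoints, so the MST is unique.

Yes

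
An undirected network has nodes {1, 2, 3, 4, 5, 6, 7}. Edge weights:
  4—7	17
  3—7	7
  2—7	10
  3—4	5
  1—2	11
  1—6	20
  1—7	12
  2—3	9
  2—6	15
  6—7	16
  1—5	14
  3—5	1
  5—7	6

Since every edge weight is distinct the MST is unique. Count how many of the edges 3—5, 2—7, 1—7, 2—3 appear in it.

Kruskal: consider edges lightest-first.
3—5 (1): add. Components now {1} {2} {3,5} {4} {6} {7}
3—4 (5): add. Components now {1} {2} {3,4,5} {6} {7}
5—7 (6): add. Components now {1} {2} {3,4,5,7} {6}
3—7 (7): skip — 3 and 7 already connected.
2—3 (9): add. Components now {1} {2,3,4,5,7} {6}
2—7 (10): skip — 2 and 7 already connected.
1—2 (11): add. Components now {1,2,3,4,5,7} {6}
1—7 (12): skip — 1 and 7 already connected.
1—5 (14): skip — 1 and 5 already connected.
2—6 (15): add. Components now {1,2,3,4,5,6,7}
MST edge set: {3—5, 3—4, 5—7, 2—3, 1—2, 2—6}.
Of the listed edges, {3—5, 2—3} are in the MST → 2.

2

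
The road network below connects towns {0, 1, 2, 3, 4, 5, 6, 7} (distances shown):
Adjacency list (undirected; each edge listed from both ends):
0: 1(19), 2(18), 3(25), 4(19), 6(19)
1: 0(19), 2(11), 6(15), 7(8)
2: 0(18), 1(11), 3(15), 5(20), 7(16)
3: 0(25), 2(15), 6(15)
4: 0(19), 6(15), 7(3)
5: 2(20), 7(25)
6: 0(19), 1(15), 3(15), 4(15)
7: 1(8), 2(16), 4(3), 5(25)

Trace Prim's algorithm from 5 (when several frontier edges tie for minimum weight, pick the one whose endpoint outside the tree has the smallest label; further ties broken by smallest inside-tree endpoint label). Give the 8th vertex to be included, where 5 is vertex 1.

0

Prim, starting at 5.
Step 1: cheapest edge leaving the tree is 2—5 (20); add 2.
Step 2: cheapest edge leaving the tree is 1—2 (11); add 1.
Step 3: cheapest edge leaving the tree is 1—7 (8); add 7.
Step 4: cheapest edge leaving the tree is 4—7 (3); add 4.
Step 5: cheapest edge leaving the tree is 2—3 (15); add 3.
Step 6: cheapest edge leaving the tree is 1—6 (15); add 6.
Step 7: cheapest edge leaving the tree is 0—2 (18); add 0.
Vertex order: 5, 2, 1, 7, 4, 3, 6, 0. The 8th vertex is 0.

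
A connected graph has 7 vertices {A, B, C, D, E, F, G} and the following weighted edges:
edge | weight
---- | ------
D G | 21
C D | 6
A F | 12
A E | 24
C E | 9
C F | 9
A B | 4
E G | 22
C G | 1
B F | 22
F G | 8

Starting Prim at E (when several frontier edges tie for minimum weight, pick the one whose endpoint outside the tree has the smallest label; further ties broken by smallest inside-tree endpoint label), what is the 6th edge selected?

A-B

Grow the tree from E using Prim:
Step 1: frontier [C E 9, E G 22, A E 24] → take C E (9); add C.
Step 2: frontier [C G 1, C D 6, C F 9, E G 22, A E 24] → take C G (1); add G.
Step 3: frontier [C D 6, C F 9, A E 24, F G 8, D G 21] → take C D (6); add D.
Step 4: frontier [C F 9, A E 24, F G 8] → take F G (8); add F.
Step 5: frontier [A E 24, A F 12, B F 22] → take A F (12); add A.
Step 6: frontier [A B 4, B F 22] → take A B (4); add B.
The 6th edge added is A B.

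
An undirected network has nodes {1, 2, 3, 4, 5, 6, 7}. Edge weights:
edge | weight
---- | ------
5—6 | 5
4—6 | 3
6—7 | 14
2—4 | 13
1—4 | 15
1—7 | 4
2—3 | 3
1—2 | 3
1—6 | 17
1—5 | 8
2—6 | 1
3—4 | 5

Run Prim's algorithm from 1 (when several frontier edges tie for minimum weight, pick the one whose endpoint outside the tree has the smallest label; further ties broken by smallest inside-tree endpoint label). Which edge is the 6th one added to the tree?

5-6

Prim, starting at 1.
Step 1: frontier [1—2 3, 1—7 4, 1—5 8, 1—4 15, 1—6 17] → take 1—2 (3); add 2.
Step 2: frontier [1—7 4, 1—5 8, 1—4 15, 1—6 17, 2—6 1, 2—3 3, 2—4 13] → take 2—6 (1); add 6.
Step 3: frontier [1—7 4, 1—5 8, 1—4 15, 2—3 3, 2—4 13, 4—6 3, 5—6 5, 6—7 14] → take 2—3 (3); add 3.
Step 4: frontier [1—7 4, 1—5 8, 1—4 15, 2—4 13, 3—4 5, 4—6 3, 5—6 5, 6—7 14] → take 4—6 (3); add 4.
Step 5: frontier [1—7 4, 1—5 8, 5—6 5, 6—7 14] → take 1—7 (4); add 7.
Step 6: frontier [1—5 8, 5—6 5] → take 5—6 (5); add 5.
The 6th edge added is 5—6.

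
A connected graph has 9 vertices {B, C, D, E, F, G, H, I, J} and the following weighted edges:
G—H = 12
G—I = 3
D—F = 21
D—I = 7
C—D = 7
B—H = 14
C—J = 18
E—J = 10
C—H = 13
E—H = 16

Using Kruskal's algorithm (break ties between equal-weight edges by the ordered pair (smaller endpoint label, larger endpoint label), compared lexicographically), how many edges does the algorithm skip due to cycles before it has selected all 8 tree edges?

Sort edges by weight, then run Kruskal:
G—I (3): add — endpoints in different components.
C—D (7): add — endpoints in different components.
D—I (7): add — endpoints in different components.
E—J (10): add — endpoints in different components.
G—H (12): add — endpoints in different components.
C—H (13): skip — C and H already connected.
B—H (14): add — endpoints in different components.
E—H (16): add — endpoints in different components.
C—J (18): skip — C and J already connected.
D—F (21): add — endpoints in different components.
Edges rejected before the tree was complete: 2.

2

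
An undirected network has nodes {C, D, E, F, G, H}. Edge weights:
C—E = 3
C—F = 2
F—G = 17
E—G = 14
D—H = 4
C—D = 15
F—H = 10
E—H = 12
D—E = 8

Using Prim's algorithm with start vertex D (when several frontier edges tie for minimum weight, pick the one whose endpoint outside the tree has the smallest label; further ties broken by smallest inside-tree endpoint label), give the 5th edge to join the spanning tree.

Prim, starting at D.
Step 1: cheapest edge leaving the tree is D—H (4); add H.
Step 2: cheapest edge leaving the tree is D—E (8); add E.
Step 3: cheapest edge leaving the tree is C—E (3); add C.
Step 4: cheapest edge leaving the tree is C—F (2); add F.
Step 5: cheapest edge leaving the tree is E—G (14); add G.
The 5th edge added is E—G.

E-G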